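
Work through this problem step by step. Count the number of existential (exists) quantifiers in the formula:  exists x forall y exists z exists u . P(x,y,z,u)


Quantifier prefix: exists x forall y exists z exists u
Mark each quantifier type:
  E U E E
Universal count = 1, Existential count = 3
Asked for existential (exists) quantifiers: 3

3


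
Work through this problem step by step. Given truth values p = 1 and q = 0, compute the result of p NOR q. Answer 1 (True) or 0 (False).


p = 1, q = 0
Operation: p NOR q
Evaluate: 1 NOR 0 = 0

0


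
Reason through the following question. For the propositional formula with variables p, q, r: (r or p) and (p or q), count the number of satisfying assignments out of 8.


Evaluate all 8 assignments for p, q, r:
p=0, q=0, r=0: 0
p=0, q=0, r=1: 0
p=0, q=1, r=0: 0
p=0, q=1, r=1: 1
p=1, q=0, r=0: 1
p=1, q=0, r=1: 1
p=1, q=1, r=0: 1
p=1, q=1, r=1: 1
Satisfying count = 5

5


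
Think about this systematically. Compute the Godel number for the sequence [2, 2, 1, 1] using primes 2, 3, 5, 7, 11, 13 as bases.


Encode each element as an exponent of the corresponding prime:
  2^2 = 4
  3^2 = 9
  5^1 = 5
  7^1 = 7
Product = 4 * 9 * 5 * 7 = 1260

1260


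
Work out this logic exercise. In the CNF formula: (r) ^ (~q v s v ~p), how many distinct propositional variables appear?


Identify each variable that appears in the formula.
Variables found: p, q, r, s
Count = 4

4


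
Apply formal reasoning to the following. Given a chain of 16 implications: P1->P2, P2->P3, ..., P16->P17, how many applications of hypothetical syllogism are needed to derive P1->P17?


With 16 implications in a chain connecting 17 propositions:
P1->P2, P2->P3, ..., P16->P17
Steps needed = (number of implications) - 1 = 16 - 1 = 15

15


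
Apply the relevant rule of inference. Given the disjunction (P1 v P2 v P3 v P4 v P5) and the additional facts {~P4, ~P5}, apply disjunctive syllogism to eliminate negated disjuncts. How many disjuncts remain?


Original disjuncts (5): P1, P2, P3, P4, P5
Negated (eliminate): ~P4, ~P5
Remaining disjuncts: P1, P2, P3
Count = 5 - 2 = 3

3


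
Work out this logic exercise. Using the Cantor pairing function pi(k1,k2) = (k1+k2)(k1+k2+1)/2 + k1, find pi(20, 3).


k1 + k2 = 23
(k1+k2)(k1+k2+1)/2 = 23 * 24 / 2 = 276
pi = 276 + 20 = 296

296


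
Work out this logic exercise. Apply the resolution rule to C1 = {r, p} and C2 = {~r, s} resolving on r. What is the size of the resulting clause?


Remove r from C1 and ~r from C2.
C1 remainder: {p}
C2 remainder: {s}
Union (resolvent): {p, s}
Resolvent has 2 literal(s).

2


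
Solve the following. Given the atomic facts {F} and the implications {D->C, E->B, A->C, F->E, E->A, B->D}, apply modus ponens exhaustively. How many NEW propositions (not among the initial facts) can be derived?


Initial facts: {F}
Apply modus ponens to closure:
  F and F->E  =>  E
  E and E->A  =>  A
  E and E->B  =>  B
  A and A->C  =>  C
  B and B->D  =>  D
Final known: {A, B, C, D, E, F}
New propositions: {A, B, C, D, E}
Count = 5

5


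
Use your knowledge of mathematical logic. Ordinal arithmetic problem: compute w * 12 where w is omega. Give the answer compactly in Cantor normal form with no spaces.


Compute w * 12.
Ordinal * is associative and left-distributive over +, but NOT commutative; for finite n>1, n*w = w but w*n stays w*n.
w * 12 means 12 copies of w concatenated: w*12.
Result = w*12

w*12


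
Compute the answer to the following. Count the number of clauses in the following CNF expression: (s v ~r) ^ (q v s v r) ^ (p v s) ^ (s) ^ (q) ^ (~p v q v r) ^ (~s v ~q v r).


A CNF formula is a conjunction of clauses.
Clauses are separated by ^.
Counting the conjuncts: 7 clauses.

7


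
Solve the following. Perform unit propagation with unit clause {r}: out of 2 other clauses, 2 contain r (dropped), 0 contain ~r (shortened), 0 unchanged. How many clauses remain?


Satisfied (removed): 2
Shortened (remain): 0
Unchanged (remain): 0
Remaining = 0 + 0 = 0

0


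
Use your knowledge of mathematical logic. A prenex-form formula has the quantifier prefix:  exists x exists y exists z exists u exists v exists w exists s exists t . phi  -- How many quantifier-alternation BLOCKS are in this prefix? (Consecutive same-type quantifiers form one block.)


Quantifier-type sequence: E E E E E E E E  (A=forall, E=exists)
Group into maximal same-type runs:
  Ex8
Number of blocks = 1

1


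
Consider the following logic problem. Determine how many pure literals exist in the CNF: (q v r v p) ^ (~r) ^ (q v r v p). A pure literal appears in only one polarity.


Check each variable for pure literal status:
p: pure positive
q: pure positive
r: mixed (not pure)
Pure literal count = 2

2


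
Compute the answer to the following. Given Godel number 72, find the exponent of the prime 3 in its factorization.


Factorize 72 by dividing by 3 repeatedly.
Division steps: 3 divides 72 exactly 2 time(s).
Exponent of 3 = 2

2


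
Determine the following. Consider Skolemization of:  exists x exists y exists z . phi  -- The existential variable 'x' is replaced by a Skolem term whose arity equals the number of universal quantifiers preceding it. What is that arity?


Quantifier prefix: exists x exists y exists z
'x' is existentially quantified at position 1.
No universal quantifiers precede it.
Skolem function arity = 0 (a Skolem constant)

0


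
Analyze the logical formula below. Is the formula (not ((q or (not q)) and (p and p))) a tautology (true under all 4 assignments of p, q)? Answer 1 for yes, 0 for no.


Check all 4 assignments:
p=0, q=0: 1
p=0, q=1: 1
p=1, q=0: 0
p=1, q=1: 0
Satisfying count = 2/4.
Tautology iff count = 4: no.

0


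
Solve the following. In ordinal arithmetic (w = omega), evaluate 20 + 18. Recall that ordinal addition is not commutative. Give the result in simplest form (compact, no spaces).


Compute 20 + 18.
Ordinal + is associative but NOT commutative; for finite n>0, n + w = w but w + n stays w+n.
Both operands finite; ordinal + agrees with natural +: 20 + 18 = 38.
Result = 38

38


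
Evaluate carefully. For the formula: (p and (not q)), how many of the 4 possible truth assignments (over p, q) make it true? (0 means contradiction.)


Check all 4 assignments:
p=0, q=0: 0
p=0, q=1: 0
p=1, q=0: 1
p=1, q=1: 0
Count of True = 1

1


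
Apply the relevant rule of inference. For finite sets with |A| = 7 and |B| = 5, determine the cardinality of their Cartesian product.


The Cartesian product A x B contains all ordered pairs (a, b).
|A x B| = |A| * |B| = 7 * 5 = 35

35


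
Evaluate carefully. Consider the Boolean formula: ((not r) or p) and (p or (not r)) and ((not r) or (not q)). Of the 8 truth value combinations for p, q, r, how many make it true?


Evaluate all 8 assignments for p, q, r:
p=0, q=0, r=0: 1
p=0, q=0, r=1: 0
p=0, q=1, r=0: 1
p=0, q=1, r=1: 0
p=1, q=0, r=0: 1
p=1, q=0, r=1: 1
p=1, q=1, r=0: 1
p=1, q=1, r=1: 0
Satisfying count = 5

5


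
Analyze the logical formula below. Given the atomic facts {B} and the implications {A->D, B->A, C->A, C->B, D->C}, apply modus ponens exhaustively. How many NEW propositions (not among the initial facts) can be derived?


Initial facts: {B}
Apply modus ponens to closure:
  B and B->A  =>  A
  A and A->D  =>  D
  D and D->C  =>  C
Final known: {A, B, C, D}
New propositions: {A, C, D}
Count = 3

3


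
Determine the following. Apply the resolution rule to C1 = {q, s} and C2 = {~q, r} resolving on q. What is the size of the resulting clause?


Remove q from C1 and ~q from C2.
C1 remainder: {s}
C2 remainder: {r}
Union (resolvent): {r, s}
Resolvent has 2 literal(s).

2


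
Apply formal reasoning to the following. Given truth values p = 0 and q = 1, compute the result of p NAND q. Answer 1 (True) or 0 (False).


p = 0, q = 1
Operation: p NAND q
Evaluate: 0 NAND 1 = 1

1


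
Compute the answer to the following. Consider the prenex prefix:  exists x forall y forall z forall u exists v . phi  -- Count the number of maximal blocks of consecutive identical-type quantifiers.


Quantifier-type sequence: E A A A E  (A=forall, E=exists)
Group into maximal same-type runs:
  Ex1 | Ax3 | Ex1
Number of blocks = 3

3


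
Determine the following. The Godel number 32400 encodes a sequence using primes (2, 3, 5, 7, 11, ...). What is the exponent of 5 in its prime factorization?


Factorize 32400 by dividing by 5 repeatedly.
Division steps: 5 divides 32400 exactly 2 time(s).
Exponent of 5 = 2

2


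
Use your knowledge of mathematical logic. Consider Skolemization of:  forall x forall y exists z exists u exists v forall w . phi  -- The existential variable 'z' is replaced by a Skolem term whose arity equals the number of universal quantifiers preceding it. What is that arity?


Quantifier prefix: forall x forall y exists z exists u exists v forall w
'z' is existentially quantified at position 3.
Universal variables preceding it: x, y
Skolem function arity = 2

2


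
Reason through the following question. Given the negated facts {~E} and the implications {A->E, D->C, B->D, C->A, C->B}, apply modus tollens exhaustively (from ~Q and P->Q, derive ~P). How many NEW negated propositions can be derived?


Initial negated facts: {~E}
Apply modus tollens to closure:
  ~E and A->E  =>  ~A
  ~A and C->A  =>  ~C
  ~C and D->C  =>  ~D
  ~D and B->D  =>  ~B
Final negated: {~A, ~B, ~C, ~D, ~E}
New negations: {~A, ~B, ~C, ~D}
Count = 4

4


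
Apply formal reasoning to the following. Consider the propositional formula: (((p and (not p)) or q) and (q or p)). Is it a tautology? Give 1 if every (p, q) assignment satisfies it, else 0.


Check all 4 assignments:
p=0, q=0: 0
p=0, q=1: 1
p=1, q=0: 0
p=1, q=1: 1
Satisfying count = 2/4.
Tautology iff count = 4: no.

0


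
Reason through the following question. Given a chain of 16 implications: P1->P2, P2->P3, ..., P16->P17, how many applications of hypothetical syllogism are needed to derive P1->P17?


With 16 implications in a chain connecting 17 propositions:
P1->P2, P2->P3, ..., P16->P17
Steps needed = (number of implications) - 1 = 16 - 1 = 15

15


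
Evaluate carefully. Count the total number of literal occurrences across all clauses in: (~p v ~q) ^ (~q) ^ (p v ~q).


Counting literals in each clause:
Clause 1: 2 literal(s)
Clause 2: 1 literal(s)
Clause 3: 2 literal(s)
Total = 5

5


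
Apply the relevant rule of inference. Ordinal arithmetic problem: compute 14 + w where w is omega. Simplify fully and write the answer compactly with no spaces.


Compute 14 + w.
Ordinal + is associative but NOT commutative; for finite n>0, n + w = w but w + n stays w+n.
Any finite left addend is absorbed by w on the right: 14 + w = w.
Result = w

w


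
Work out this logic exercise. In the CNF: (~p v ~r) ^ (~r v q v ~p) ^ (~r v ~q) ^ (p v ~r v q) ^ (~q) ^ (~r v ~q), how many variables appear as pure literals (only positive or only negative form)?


Check each variable for pure literal status:
p: mixed (not pure)
q: mixed (not pure)
r: pure negative
Pure literal count = 1

1


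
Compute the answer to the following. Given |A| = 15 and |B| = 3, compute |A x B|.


The Cartesian product A x B contains all ordered pairs (a, b).
|A x B| = |A| * |B| = 15 * 3 = 45

45


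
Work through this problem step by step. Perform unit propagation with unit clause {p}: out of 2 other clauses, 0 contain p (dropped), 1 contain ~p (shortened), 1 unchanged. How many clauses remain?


Satisfied (removed): 0
Shortened (remain): 1
Unchanged (remain): 1
Remaining = 1 + 1 = 2

2


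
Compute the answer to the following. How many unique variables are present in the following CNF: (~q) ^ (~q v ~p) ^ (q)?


Identify each variable that appears in the formula.
Variables found: p, q
Count = 2

2


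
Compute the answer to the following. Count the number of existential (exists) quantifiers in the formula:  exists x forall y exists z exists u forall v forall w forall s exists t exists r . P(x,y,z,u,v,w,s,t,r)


Quantifier prefix: exists x forall y exists z exists u forall v forall w forall s exists t exists r
Mark each quantifier type:
  E U E E U U U E E
Universal count = 4, Existential count = 5
Asked for existential (exists) quantifiers: 5

5


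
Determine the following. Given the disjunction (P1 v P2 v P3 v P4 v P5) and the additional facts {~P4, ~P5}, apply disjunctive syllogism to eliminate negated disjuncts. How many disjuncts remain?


Original disjuncts (5): P1, P2, P3, P4, P5
Negated (eliminate): ~P4, ~P5
Remaining disjuncts: P1, P2, P3
Count = 5 - 2 = 3

3


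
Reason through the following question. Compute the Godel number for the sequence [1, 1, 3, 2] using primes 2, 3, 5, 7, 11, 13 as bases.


Encode each element as an exponent of the corresponding prime:
  2^1 = 2
  3^1 = 3
  5^3 = 125
  7^2 = 49
Product = 2 * 3 * 125 * 49 = 36750

36750


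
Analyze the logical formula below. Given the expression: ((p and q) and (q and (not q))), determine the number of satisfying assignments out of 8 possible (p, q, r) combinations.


Check all 8 assignments:
p=0, q=0, r=0: 0
p=0, q=0, r=1: 0
p=0, q=1, r=0: 0
p=0, q=1, r=1: 0
p=1, q=0, r=0: 0
p=1, q=0, r=1: 0
p=1, q=1, r=0: 0
p=1, q=1, r=1: 0
Count of True = 0

0


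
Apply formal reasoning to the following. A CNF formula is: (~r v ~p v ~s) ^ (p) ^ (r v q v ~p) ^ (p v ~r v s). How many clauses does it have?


A CNF formula is a conjunction of clauses.
Clauses are separated by ^.
Counting the conjuncts: 4 clauses.

4


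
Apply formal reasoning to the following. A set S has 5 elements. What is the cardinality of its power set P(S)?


The power set of a set with n elements has 2^n elements.
|P(S)| = 2^5 = 32

32


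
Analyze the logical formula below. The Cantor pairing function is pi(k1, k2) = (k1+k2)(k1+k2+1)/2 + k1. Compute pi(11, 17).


k1 + k2 = 28
(k1+k2)(k1+k2+1)/2 = 28 * 29 / 2 = 406
pi = 406 + 11 = 417

417


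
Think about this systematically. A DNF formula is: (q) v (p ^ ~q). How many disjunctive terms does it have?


A DNF formula is a disjunction of terms (conjunctions).
Terms are separated by v.
Counting the disjuncts: 2 terms.

2


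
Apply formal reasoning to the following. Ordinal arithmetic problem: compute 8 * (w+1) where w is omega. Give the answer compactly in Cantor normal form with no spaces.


Compute 8 * (w+1).
Ordinal * is associative and left-distributive over +, but NOT commutative; for finite n>1, n*w = w but w*n stays w*n.
By left-distributivity: 8 * (w+1) = 8*w + 8*1 = w + 8 = w+8.
Result = w+8

w+8


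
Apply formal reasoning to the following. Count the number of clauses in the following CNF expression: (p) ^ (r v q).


A CNF formula is a conjunction of clauses.
Clauses are separated by ^.
Counting the conjuncts: 2 clauses.

2


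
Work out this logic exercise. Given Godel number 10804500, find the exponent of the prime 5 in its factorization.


Factorize 10804500 by dividing by 5 repeatedly.
Division steps: 5 divides 10804500 exactly 3 time(s).
Exponent of 5 = 3

3


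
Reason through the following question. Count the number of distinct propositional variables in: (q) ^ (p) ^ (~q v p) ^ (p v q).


Identify each variable that appears in the formula.
Variables found: p, q
Count = 2

2


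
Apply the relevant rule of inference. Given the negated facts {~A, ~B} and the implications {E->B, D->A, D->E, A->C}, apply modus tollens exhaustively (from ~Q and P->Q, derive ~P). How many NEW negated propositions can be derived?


Initial negated facts: {~A, ~B}
Apply modus tollens to closure:
  ~B and E->B  =>  ~E
  ~A and D->A  =>  ~D
Final negated: {~A, ~B, ~D, ~E}
New negations: {~D, ~E}
Count = 2

2


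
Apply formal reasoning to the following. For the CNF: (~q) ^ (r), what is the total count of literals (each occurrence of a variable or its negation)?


Counting literals in each clause:
Clause 1: 1 literal(s)
Clause 2: 1 literal(s)
Total = 2

2


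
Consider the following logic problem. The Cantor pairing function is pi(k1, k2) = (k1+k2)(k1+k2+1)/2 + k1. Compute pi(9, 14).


k1 + k2 = 23
(k1+k2)(k1+k2+1)/2 = 23 * 24 / 2 = 276
pi = 276 + 9 = 285

285


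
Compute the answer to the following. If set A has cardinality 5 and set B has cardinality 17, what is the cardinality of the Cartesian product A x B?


The Cartesian product A x B contains all ordered pairs (a, b).
|A x B| = |A| * |B| = 5 * 17 = 85

85


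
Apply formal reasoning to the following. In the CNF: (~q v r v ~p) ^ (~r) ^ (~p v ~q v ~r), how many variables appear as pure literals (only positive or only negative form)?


Check each variable for pure literal status:
p: pure negative
q: pure negative
r: mixed (not pure)
Pure literal count = 2

2


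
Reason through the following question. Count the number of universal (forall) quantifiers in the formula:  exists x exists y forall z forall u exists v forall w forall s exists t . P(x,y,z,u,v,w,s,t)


Quantifier prefix: exists x exists y forall z forall u exists v forall w forall s exists t
Mark each quantifier type:
  E E U U E U U E
Universal count = 4, Existential count = 4
Asked for universal (forall) quantifiers: 4

4


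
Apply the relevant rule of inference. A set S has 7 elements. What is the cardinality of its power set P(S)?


The power set of a set with n elements has 2^n elements.
|P(S)| = 2^7 = 128

128


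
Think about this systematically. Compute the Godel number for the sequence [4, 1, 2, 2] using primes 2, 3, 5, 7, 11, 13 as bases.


Encode each element as an exponent of the corresponding prime:
  2^4 = 16
  3^1 = 3
  5^2 = 25
  7^2 = 49
Product = 16 * 3 * 25 * 49 = 58800

58800


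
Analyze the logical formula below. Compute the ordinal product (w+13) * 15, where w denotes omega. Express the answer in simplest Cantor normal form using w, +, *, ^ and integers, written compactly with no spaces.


Compute (w+13) * 15.
Ordinal * is associative and left-distributive over +, but NOT commutative; for finite n>1, n*w = w but w*n stays w*n.
(w+13) * 15 = (w+13) repeated 15 times. Each intermediate +13 is absorbed by the following w; only the last survives: w*15+13.
Result = w*15+13

w*15+13


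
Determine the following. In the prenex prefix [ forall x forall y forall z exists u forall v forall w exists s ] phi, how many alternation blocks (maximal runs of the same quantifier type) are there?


Quantifier-type sequence: A A A E A A E  (A=forall, E=exists)
Group into maximal same-type runs:
  Ax3 | Ex1 | Ax2 | Ex1
Number of blocks = 4

4


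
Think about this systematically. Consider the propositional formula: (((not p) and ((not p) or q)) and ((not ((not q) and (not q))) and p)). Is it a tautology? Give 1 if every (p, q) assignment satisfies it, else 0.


Check all 4 assignments:
p=0, q=0: 0
p=0, q=1: 0
p=1, q=0: 0
p=1, q=1: 0
Satisfying count = 0/4.
Tautology iff count = 4: no.

0


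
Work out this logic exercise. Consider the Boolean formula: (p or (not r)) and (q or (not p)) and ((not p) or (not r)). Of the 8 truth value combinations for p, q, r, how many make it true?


Evaluate all 8 assignments for p, q, r:
p=0, q=0, r=0: 1
p=0, q=0, r=1: 0
p=0, q=1, r=0: 1
p=0, q=1, r=1: 0
p=1, q=0, r=0: 0
p=1, q=0, r=1: 0
p=1, q=1, r=0: 1
p=1, q=1, r=1: 0
Satisfying count = 3

3


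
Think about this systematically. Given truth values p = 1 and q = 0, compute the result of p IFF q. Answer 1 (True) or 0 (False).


p = 1, q = 0
Operation: p IFF q
Evaluate: 1 IFF 0 = 0

0


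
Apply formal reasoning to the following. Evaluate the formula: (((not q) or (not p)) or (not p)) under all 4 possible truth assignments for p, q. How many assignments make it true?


Check all 4 assignments:
p=0, q=0: 1
p=0, q=1: 1
p=1, q=0: 1
p=1, q=1: 0
Count of True = 3

3


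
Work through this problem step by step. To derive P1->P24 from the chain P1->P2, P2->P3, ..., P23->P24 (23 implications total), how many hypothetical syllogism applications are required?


With 23 implications in a chain connecting 24 propositions:
P1->P2, P2->P3, ..., P23->P24
Steps needed = (number of implications) - 1 = 23 - 1 = 22

22


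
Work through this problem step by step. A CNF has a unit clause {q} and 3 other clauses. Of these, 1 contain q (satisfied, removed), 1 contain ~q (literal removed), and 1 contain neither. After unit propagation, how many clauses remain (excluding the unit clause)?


Satisfied (removed): 1
Shortened (remain): 1
Unchanged (remain): 1
Remaining = 1 + 1 = 2

2


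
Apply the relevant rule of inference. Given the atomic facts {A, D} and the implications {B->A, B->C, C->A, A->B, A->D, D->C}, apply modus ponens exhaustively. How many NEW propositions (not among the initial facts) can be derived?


Initial facts: {A, D}
Apply modus ponens to closure:
  A and A->B  =>  B
  D and D->C  =>  C
Final known: {A, B, C, D}
New propositions: {B, C}
Count = 2

2


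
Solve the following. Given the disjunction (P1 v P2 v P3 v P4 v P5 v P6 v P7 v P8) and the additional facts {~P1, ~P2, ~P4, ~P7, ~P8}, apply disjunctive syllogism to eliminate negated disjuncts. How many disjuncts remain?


Original disjuncts (8): P1, P2, P3, P4, P5, P6, P7, P8
Negated (eliminate): ~P1, ~P2, ~P4, ~P7, ~P8
Remaining disjuncts: P3, P5, P6
Count = 8 - 5 = 3

3


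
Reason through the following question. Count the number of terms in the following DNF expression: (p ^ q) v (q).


A DNF formula is a disjunction of terms (conjunctions).
Terms are separated by v.
Counting the disjuncts: 2 terms.

2


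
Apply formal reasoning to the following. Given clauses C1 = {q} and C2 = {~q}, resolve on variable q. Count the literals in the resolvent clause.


Remove q from C1 and ~q from C2.
C1 remainder: {}
C2 remainder: {}
Union (resolvent): {} (empty clause)
Resolvent has 0 literal(s).

0


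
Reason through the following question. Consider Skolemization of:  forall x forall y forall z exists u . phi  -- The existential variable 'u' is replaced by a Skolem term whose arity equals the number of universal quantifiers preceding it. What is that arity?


Quantifier prefix: forall x forall y forall z exists u
'u' is existentially quantified at position 4.
Universal variables preceding it: x, y, z
Skolem function arity = 3

3


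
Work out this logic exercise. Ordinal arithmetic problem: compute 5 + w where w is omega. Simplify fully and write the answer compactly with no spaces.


Compute 5 + w.
Ordinal + is associative but NOT commutative; for finite n>0, n + w = w but w + n stays w+n.
Any finite left addend is absorbed by w on the right: 5 + w = w.
Result = w

w


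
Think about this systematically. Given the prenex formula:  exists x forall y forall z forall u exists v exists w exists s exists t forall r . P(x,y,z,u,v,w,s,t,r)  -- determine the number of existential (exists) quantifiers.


Quantifier prefix: exists x forall y forall z forall u exists v exists w exists s exists t forall r
Mark each quantifier type:
  E U U U E E E E U
Universal count = 4, Existential count = 5
Asked for existential (exists) quantifiers: 5

5


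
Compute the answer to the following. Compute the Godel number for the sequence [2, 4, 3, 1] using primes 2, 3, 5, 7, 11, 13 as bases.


Encode each element as an exponent of the corresponding prime:
  2^2 = 4
  3^4 = 81
  5^3 = 125
  7^1 = 7
Product = 4 * 81 * 125 * 7 = 283500

283500


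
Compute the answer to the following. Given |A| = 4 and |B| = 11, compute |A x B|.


The Cartesian product A x B contains all ordered pairs (a, b).
|A x B| = |A| * |B| = 4 * 11 = 44

44


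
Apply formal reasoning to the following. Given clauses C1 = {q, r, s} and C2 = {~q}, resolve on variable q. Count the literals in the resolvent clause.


Remove q from C1 and ~q from C2.
C1 remainder: {r, s}
C2 remainder: {}
Union (resolvent): {r, s}
Resolvent has 2 literal(s).

2


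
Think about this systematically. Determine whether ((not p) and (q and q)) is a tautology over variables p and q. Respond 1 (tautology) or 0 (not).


Check all 4 assignments:
p=0, q=0: 0
p=0, q=1: 1
p=1, q=0: 0
p=1, q=1: 0
Satisfying count = 1/4.
Tautology iff count = 4: no.

0


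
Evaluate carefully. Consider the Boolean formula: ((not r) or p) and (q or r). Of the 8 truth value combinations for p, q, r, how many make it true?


Evaluate all 8 assignments for p, q, r:
p=0, q=0, r=0: 0
p=0, q=0, r=1: 0
p=0, q=1, r=0: 1
p=0, q=1, r=1: 0
p=1, q=0, r=0: 0
p=1, q=0, r=1: 1
p=1, q=1, r=0: 1
p=1, q=1, r=1: 1
Satisfying count = 4

4


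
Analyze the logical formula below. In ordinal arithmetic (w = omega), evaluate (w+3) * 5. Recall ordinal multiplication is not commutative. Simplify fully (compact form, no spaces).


Compute (w+3) * 5.
Ordinal * is associative and left-distributive over +, but NOT commutative; for finite n>1, n*w = w but w*n stays w*n.
(w+3) * 5 = (w+3) repeated 5 times. Each intermediate +3 is absorbed by the following w; only the last survives: w*5+3.
Result = w*5+3

w*5+3


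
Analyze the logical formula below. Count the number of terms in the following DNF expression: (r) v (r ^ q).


A DNF formula is a disjunction of terms (conjunctions).
Terms are separated by v.
Counting the disjuncts: 2 terms.

2


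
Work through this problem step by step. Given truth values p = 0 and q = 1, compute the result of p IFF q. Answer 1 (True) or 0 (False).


p = 0, q = 1
Operation: p IFF q
Evaluate: 0 IFF 1 = 0

0


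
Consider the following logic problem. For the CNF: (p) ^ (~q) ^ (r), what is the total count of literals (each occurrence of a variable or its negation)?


Counting literals in each clause:
Clause 1: 1 literal(s)
Clause 2: 1 literal(s)
Clause 3: 1 literal(s)
Total = 3

3


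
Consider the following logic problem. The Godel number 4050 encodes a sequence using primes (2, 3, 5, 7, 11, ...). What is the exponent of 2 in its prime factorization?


Factorize 4050 by dividing by 2 repeatedly.
Division steps: 2 divides 4050 exactly 1 time(s).
Exponent of 2 = 1

1


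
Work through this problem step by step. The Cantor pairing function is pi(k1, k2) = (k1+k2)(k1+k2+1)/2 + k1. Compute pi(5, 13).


k1 + k2 = 18
(k1+k2)(k1+k2+1)/2 = 18 * 19 / 2 = 171
pi = 171 + 5 = 176

176


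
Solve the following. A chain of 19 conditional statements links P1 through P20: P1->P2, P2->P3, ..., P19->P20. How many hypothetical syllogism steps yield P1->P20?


With 19 implications in a chain connecting 20 propositions:
P1->P2, P2->P3, ..., P19->P20
Steps needed = (number of implications) - 1 = 19 - 1 = 18

18


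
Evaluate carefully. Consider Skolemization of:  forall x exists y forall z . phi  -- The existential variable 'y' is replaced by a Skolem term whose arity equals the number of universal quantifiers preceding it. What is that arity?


Quantifier prefix: forall x exists y forall z
'y' is existentially quantified at position 2.
Universal variables preceding it: x
Skolem function arity = 1

1


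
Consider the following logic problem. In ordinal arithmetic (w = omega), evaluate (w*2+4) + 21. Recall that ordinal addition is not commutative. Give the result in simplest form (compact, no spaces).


Compute (w*2+4) + 21.
Ordinal + is associative but NOT commutative; for finite n>0, n + w = w but w + n stays w+n.
By associativity: (w*2+4) + 21 = w*2 + (4+21) = w*2+25.
Result = w*2+25

w*2+25


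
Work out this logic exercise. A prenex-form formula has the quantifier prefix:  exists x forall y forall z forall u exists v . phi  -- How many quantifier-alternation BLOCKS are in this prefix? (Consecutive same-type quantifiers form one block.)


Quantifier-type sequence: E A A A E  (A=forall, E=exists)
Group into maximal same-type runs:
  Ex1 | Ax3 | Ex1
Number of blocks = 3

3


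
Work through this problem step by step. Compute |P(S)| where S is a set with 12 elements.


The power set of a set with n elements has 2^n elements.
|P(S)| = 2^12 = 4096

4096


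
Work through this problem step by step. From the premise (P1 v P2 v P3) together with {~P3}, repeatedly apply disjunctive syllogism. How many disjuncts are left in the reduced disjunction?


Original disjuncts (3): P1, P2, P3
Negated (eliminate): ~P3
Remaining disjuncts: P1, P2
Count = 3 - 1 = 2

2


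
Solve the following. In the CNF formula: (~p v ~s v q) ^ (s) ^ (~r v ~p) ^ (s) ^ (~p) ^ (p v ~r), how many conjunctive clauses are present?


A CNF formula is a conjunction of clauses.
Clauses are separated by ^.
Counting the conjuncts: 6 clauses.

6


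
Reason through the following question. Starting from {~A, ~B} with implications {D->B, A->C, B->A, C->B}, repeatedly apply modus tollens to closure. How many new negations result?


Initial negated facts: {~A, ~B}
Apply modus tollens to closure:
  ~B and D->B  =>  ~D
  ~B and C->B  =>  ~C
Final negated: {~A, ~B, ~C, ~D}
New negations: {~C, ~D}
Count = 2

2


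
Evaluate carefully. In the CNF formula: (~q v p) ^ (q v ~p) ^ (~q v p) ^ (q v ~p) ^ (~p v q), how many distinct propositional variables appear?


Identify each variable that appears in the formula.
Variables found: p, q
Count = 2

2


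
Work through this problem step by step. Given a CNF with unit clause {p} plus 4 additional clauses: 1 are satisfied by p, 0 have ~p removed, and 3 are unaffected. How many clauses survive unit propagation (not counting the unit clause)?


Satisfied (removed): 1
Shortened (remain): 0
Unchanged (remain): 3
Remaining = 0 + 3 = 3

3


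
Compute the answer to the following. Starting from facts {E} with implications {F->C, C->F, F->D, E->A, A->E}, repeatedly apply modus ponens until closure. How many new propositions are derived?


Initial facts: {E}
Apply modus ponens to closure:
  E and E->A  =>  A
Final known: {A, E}
New propositions: {A}
Count = 1

1


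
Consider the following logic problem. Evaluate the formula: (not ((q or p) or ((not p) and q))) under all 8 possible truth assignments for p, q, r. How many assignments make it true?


Check all 8 assignments:
p=0, q=0, r=0: 1
p=0, q=0, r=1: 1
p=0, q=1, r=0: 0
p=0, q=1, r=1: 0
p=1, q=0, r=0: 0
p=1, q=0, r=1: 0
p=1, q=1, r=0: 0
p=1, q=1, r=1: 0
Count of True = 2

2


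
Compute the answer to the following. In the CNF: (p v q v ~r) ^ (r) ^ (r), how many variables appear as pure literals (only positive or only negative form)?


Check each variable for pure literal status:
p: pure positive
q: pure positive
r: mixed (not pure)
Pure literal count = 2

2


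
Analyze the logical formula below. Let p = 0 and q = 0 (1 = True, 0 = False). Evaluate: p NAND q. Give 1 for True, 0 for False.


p = 0, q = 0
Operation: p NAND q
Evaluate: 0 NAND 0 = 1

1


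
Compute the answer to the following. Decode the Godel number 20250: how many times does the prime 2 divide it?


Factorize 20250 by dividing by 2 repeatedly.
Division steps: 2 divides 20250 exactly 1 time(s).
Exponent of 2 = 1

1


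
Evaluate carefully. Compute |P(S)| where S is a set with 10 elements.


The power set of a set with n elements has 2^n elements.
|P(S)| = 2^10 = 1024

1024


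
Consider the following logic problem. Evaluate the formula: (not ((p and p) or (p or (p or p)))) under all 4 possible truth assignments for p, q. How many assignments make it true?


Check all 4 assignments:
p=0, q=0: 1
p=0, q=1: 1
p=1, q=0: 0
p=1, q=1: 0
Count of True = 2

2


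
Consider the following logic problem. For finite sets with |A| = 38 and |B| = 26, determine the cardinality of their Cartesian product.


The Cartesian product A x B contains all ordered pairs (a, b).
|A x B| = |A| * |B| = 38 * 26 = 988

988


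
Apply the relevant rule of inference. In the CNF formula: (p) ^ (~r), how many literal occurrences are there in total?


Counting literals in each clause:
Clause 1: 1 literal(s)
Clause 2: 1 literal(s)
Total = 2

2


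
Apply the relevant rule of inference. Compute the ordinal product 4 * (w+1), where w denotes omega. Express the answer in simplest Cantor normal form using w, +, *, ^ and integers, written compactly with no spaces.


Compute 4 * (w+1).
Ordinal * is associative and left-distributive over +, but NOT commutative; for finite n>1, n*w = w but w*n stays w*n.
By left-distributivity: 4 * (w+1) = 4*w + 4*1 = w + 4 = w+4.
Result = w+4

w+4


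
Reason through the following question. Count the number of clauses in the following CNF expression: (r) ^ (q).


A CNF formula is a conjunction of clauses.
Clauses are separated by ^.
Counting the conjuncts: 2 clauses.

2


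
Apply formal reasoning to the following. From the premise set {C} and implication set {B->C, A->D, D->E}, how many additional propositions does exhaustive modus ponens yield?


Initial facts: {C}
Apply modus ponens to closure:
  (no implication fires)
Final known: {C}
New propositions: {(none)}
Count = 0

0


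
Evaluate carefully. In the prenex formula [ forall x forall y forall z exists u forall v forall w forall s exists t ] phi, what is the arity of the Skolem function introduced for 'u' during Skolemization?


Quantifier prefix: forall x forall y forall z exists u forall v forall w forall s exists t
'u' is existentially quantified at position 4.
Universal variables preceding it: x, y, z
Skolem function arity = 3

3


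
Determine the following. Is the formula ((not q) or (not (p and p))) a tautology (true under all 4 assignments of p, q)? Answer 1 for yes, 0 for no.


Check all 4 assignments:
p=0, q=0: 1
p=0, q=1: 1
p=1, q=0: 1
p=1, q=1: 0
Satisfying count = 3/4.
Tautology iff count = 4: no.

0


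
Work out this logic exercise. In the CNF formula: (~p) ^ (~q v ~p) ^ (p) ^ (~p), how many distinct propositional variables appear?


Identify each variable that appears in the formula.
Variables found: p, q
Count = 2

2


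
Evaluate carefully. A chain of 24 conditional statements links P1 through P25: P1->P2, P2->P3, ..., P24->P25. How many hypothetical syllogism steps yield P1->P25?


With 24 implications in a chain connecting 25 propositions:
P1->P2, P2->P3, ..., P24->P25
Steps needed = (number of implications) - 1 = 24 - 1 = 23

23


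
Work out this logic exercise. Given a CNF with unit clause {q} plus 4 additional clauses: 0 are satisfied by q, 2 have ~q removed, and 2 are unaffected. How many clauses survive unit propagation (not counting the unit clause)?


Satisfied (removed): 0
Shortened (remain): 2
Unchanged (remain): 2
Remaining = 2 + 2 = 4

4


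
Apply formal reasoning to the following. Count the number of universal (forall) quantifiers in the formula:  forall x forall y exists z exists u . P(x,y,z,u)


Quantifier prefix: forall x forall y exists z exists u
Mark each quantifier type:
  U U E E
Universal count = 2, Existential count = 2
Asked for universal (forall) quantifiers: 2

2


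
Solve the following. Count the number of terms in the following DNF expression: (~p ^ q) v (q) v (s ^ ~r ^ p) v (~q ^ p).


A DNF formula is a disjunction of terms (conjunctions).
Terms are separated by v.
Counting the disjuncts: 4 terms.

4


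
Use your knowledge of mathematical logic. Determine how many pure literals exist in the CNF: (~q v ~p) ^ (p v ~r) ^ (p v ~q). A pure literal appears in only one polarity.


Check each variable for pure literal status:
p: mixed (not pure)
q: pure negative
r: pure negative
Pure literal count = 2

2


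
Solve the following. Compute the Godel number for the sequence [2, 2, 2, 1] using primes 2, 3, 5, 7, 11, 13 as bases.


Encode each element as an exponent of the corresponding prime:
  2^2 = 4
  3^2 = 9
  5^2 = 25
  7^1 = 7
Product = 4 * 9 * 25 * 7 = 6300

6300


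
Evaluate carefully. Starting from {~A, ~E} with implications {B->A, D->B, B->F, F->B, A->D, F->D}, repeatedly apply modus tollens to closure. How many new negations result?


Initial negated facts: {~A, ~E}
Apply modus tollens to closure:
  ~A and B->A  =>  ~B
  ~B and D->B  =>  ~D
  ~B and F->B  =>  ~F
Final negated: {~A, ~B, ~D, ~E, ~F}
New negations: {~B, ~D, ~F}
Count = 3

3


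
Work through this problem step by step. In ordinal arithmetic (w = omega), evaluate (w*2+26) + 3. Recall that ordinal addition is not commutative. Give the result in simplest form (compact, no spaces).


Compute (w*2+26) + 3.
Ordinal + is associative but NOT commutative; for finite n>0, n + w = w but w + n stays w+n.
By associativity: (w*2+26) + 3 = w*2 + (26+3) = w*2+29.
Result = w*2+29

w*2+29


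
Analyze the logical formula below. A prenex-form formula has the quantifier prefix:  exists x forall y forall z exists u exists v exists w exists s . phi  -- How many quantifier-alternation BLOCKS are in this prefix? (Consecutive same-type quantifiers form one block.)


Quantifier-type sequence: E A A E E E E  (A=forall, E=exists)
Group into maximal same-type runs:
  Ex1 | Ax2 | Ex4
Number of blocks = 3

3


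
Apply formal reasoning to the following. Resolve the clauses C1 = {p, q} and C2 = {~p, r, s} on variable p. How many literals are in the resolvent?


Remove p from C1 and ~p from C2.
C1 remainder: {q}
C2 remainder: {r, s}
Union (resolvent): {q, r, s}
Resolvent has 3 literal(s).

3


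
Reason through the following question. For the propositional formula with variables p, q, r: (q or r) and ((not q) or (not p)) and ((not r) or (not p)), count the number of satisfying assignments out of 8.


Evaluate all 8 assignments for p, q, r:
p=0, q=0, r=0: 0
p=0, q=0, r=1: 1
p=0, q=1, r=0: 1
p=0, q=1, r=1: 1
p=1, q=0, r=0: 0
p=1, q=0, r=1: 0
p=1, q=1, r=0: 0
p=1, q=1, r=1: 0
Satisfying count = 3

3


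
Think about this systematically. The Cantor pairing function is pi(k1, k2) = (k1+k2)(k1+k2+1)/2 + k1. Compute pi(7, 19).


k1 + k2 = 26
(k1+k2)(k1+k2+1)/2 = 26 * 27 / 2 = 351
pi = 351 + 7 = 358

358


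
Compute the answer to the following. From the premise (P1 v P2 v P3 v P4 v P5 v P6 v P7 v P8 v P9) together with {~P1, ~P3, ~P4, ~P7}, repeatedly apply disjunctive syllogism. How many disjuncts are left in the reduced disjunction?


Original disjuncts (9): P1, P2, P3, P4, P5, P6, P7, P8, P9
Negated (eliminate): ~P1, ~P3, ~P4, ~P7
Remaining disjuncts: P2, P5, P6, P8, P9
Count = 9 - 4 = 5

5


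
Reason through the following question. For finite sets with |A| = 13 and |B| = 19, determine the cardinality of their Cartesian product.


The Cartesian product A x B contains all ordered pairs (a, b).
|A x B| = |A| * |B| = 13 * 19 = 247

247


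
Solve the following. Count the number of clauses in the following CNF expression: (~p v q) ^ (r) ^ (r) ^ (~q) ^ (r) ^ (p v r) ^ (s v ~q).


A CNF formula is a conjunction of clauses.
Clauses are separated by ^.
Counting the conjuncts: 7 clauses.

7


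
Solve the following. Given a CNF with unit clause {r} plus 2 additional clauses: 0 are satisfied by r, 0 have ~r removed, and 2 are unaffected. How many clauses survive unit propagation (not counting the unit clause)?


Satisfied (removed): 0
Shortened (remain): 0
Unchanged (remain): 2
Remaining = 0 + 2 = 2

2


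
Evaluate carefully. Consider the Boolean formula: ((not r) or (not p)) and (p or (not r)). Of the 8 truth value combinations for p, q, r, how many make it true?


Evaluate all 8 assignments for p, q, r:
p=0, q=0, r=0: 1
p=0, q=0, r=1: 0
p=0, q=1, r=0: 1
p=0, q=1, r=1: 0
p=1, q=0, r=0: 1
p=1, q=0, r=1: 0
p=1, q=1, r=0: 1
p=1, q=1, r=1: 0
Satisfying count = 4

4


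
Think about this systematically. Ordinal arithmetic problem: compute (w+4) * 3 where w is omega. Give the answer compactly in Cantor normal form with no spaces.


Compute (w+4) * 3.
Ordinal * is associative and left-distributive over +, but NOT commutative; for finite n>1, n*w = w but w*n stays w*n.
(w+4) * 3 = (w+4) repeated 3 times. Each intermediate +4 is absorbed by the following w; only the last survives: w*3+4.
Result = w*3+4

w*3+4


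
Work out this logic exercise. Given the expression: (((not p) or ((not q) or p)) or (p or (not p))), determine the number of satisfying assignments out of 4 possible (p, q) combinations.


Check all 4 assignments:
p=0, q=0: 1
p=0, q=1: 1
p=1, q=0: 1
p=1, q=1: 1
Count of True = 4

4
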